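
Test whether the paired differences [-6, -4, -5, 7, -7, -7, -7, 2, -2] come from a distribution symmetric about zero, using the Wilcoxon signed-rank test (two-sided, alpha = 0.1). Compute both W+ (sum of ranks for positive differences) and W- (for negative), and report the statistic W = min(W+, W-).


Step 1: Drop any zero differences (none here) and take |d_i|.
|d| = [6, 4, 5, 7, 7, 7, 7, 2, 2]
Step 2: Midrank |d_i| (ties get averaged ranks).
ranks: |6|->5, |4|->3, |5|->4, |7|->7.5, |7|->7.5, |7|->7.5, |7|->7.5, |2|->1.5, |2|->1.5
Step 3: Attach original signs; sum ranks with positive sign and with negative sign.
W+ = 7.5 + 1.5 = 9
W- = 5 + 3 + 4 + 7.5 + 7.5 + 7.5 + 1.5 = 36
(Check: W+ + W- = 45 should equal n(n+1)/2 = 45.)
Step 4: Test statistic W = min(W+, W-) = 9.
Step 5: Ties in |d|, so use the tie-corrected normal approximation.
        E[W] = n(n+1)/4 = 9*10/4 = 22.5.
        Tie groups: |d|=2 (t=2), |d|=7 (t=4); sum(t^3 - t) = 66.
        Var[W] = n(n+1)(2n+1)/24 - sum(t^3-t)/48 = 1710/24 - 66/48 = 69.875.
        z = (W - E[W]) / sqrt(Var[W]) = (9 - 22.5) / 8.3591 = -1.6150.
        Two-sided p = 2*Phi(z) = 0.106310.
Step 6: alpha = 0.1. fail to reject H0.

W+ = 9, W- = 36, W = min = 9, p = 0.106310, fail to reject H0.


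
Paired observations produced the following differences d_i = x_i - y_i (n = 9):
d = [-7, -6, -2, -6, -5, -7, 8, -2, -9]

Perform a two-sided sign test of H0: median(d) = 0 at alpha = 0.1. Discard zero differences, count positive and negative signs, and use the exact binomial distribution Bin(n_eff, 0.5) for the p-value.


Step 1: Discard zero differences. Original n = 9; n_eff = number of nonzero differences = 9.
Nonzero differences (with sign): -7, -6, -2, -6, -5, -7, +8, -2, -9
Step 2: Count signs: positive = 1, negative = 8.
Step 3: Under H0: P(positive) = 0.5, so the number of positives S ~ Bin(9, 0.5).
Step 4: Two-sided exact p-value = sum of Bin(9,0.5) probabilities at or below the observed probability = 0.039062.
Step 5: alpha = 0.1. reject H0.

n_eff = 9, pos = 1, neg = 8, p = 0.039062, reject H0.


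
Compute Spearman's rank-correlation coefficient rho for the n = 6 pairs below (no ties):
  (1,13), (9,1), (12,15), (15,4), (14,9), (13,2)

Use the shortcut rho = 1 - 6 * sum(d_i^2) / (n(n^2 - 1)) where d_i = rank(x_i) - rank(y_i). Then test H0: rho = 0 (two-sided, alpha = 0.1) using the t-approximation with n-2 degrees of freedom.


Step 1: Rank x and y separately (midranks; no ties here).
rank(x): 1->1, 9->2, 12->3, 15->6, 14->5, 13->4
rank(y): 13->5, 1->1, 15->6, 4->3, 9->4, 2->2
Step 2: d_i = R_x(i) - R_y(i); compute d_i^2.
  (1-5)^2=16, (2-1)^2=1, (3-6)^2=9, (6-3)^2=9, (5-4)^2=1, (4-2)^2=4
sum(d^2) = 40.
Step 3: rho = 1 - 6*40 / (6*(6^2 - 1)) = 1 - 240/210 = -0.142857.
Step 4: Under H0, t = rho * sqrt((n-2)/(1-rho^2)) = -0.2887 ~ t(4).
Step 5: Two-sided p-value from the t-distribution with 4 df = 0.787172.
Step 6: alpha = 0.1. fail to reject H0.

rho = -0.1429, p = 0.787172, fail to reject H0 at alpha = 0.1.


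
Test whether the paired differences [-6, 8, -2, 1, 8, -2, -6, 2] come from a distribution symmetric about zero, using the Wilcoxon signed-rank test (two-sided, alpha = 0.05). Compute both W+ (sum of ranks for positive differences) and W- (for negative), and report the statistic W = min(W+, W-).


Step 1: Drop any zero differences (none here) and take |d_i|.
|d| = [6, 8, 2, 1, 8, 2, 6, 2]
Step 2: Midrank |d_i| (ties get averaged ranks).
ranks: |6|->5.5, |8|->7.5, |2|->3, |1|->1, |8|->7.5, |2|->3, |6|->5.5, |2|->3
Step 3: Attach original signs; sum ranks with positive sign and with negative sign.
W+ = 7.5 + 1 + 7.5 + 3 = 19
W- = 5.5 + 3 + 3 + 5.5 = 17
(Check: W+ + W- = 36 should equal n(n+1)/2 = 36.)
Step 4: Test statistic W = min(W+, W-) = 17.
Step 5: Ties in |d|, so use the tie-corrected normal approximation.
        E[W] = n(n+1)/4 = 8*9/4 = 18.
        Tie groups: |d|=2 (t=3), |d|=6 (t=2), |d|=8 (t=2); sum(t^3 - t) = 36.
        Var[W] = n(n+1)(2n+1)/24 - sum(t^3-t)/48 = 1224/24 - 36/48 = 50.25.
        z = (W - E[W]) / sqrt(Var[W]) = (17 - 18) / 7.0887 = -0.1411.
        Two-sided p = 2*Phi(z) = 0.887815.
Step 6: alpha = 0.05. fail to reject H0.

W+ = 19, W- = 17, W = min = 17, p = 0.887815, fail to reject H0.


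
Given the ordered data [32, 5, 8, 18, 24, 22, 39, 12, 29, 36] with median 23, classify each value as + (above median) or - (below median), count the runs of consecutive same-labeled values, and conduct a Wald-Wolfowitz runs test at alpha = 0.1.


Step 1: Compute median = 23; label A = above, B = below.
Labels in order: ABBBABABAA  (n_A = 5, n_B = 5)
Step 2: Count runs R = 7.
Step 3: Under H0 (random ordering), E[R] = 2*n_A*n_B/(n_A+n_B) + 1 = 2*5*5/10 + 1 = 6.0000.
        Var[R] = 2*n_A*n_B*(2*n_A*n_B - n_A - n_B) / ((n_A+n_B)^2 * (n_A+n_B-1)) = 2000/900 = 2.2222.
        SD[R] = 1.4907.
Step 4: Continuity-corrected z = (R - 0.5 - E[R]) / SD[R] = (7 - 0.5 - 6.0000) / 1.4907 = 0.3354.
Step 5: Two-sided p-value via normal approximation = 2*(1 - Phi(|z|)) = 0.737316.
Step 6: alpha = 0.1. fail to reject H0.

R = 7, z = 0.3354, p = 0.737316, fail to reject H0.


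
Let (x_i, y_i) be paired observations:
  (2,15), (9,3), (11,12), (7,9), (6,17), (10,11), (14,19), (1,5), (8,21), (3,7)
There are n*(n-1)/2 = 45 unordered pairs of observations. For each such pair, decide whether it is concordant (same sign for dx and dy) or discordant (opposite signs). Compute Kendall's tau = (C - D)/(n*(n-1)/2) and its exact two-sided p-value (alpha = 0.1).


Step 1: Enumerate the 45 unordered pairs (i,j) with i<j and classify each by sign(x_j-x_i) * sign(y_j-y_i).
  (1,2):dx=+7,dy=-12->D; (1,3):dx=+9,dy=-3->D; (1,4):dx=+5,dy=-6->D; (1,5):dx=+4,dy=+2->C
  (1,6):dx=+8,dy=-4->D; (1,7):dx=+12,dy=+4->C; (1,8):dx=-1,dy=-10->C; (1,9):dx=+6,dy=+6->C
  (1,10):dx=+1,dy=-8->D; (2,3):dx=+2,dy=+9->C; (2,4):dx=-2,dy=+6->D; (2,5):dx=-3,dy=+14->D
  (2,6):dx=+1,dy=+8->C; (2,7):dx=+5,dy=+16->C; (2,8):dx=-8,dy=+2->D; (2,9):dx=-1,dy=+18->D
  (2,10):dx=-6,dy=+4->D; (3,4):dx=-4,dy=-3->C; (3,5):dx=-5,dy=+5->D; (3,6):dx=-1,dy=-1->C
  (3,7):dx=+3,dy=+7->C; (3,8):dx=-10,dy=-7->C; (3,9):dx=-3,dy=+9->D; (3,10):dx=-8,dy=-5->C
  (4,5):dx=-1,dy=+8->D; (4,6):dx=+3,dy=+2->C; (4,7):dx=+7,dy=+10->C; (4,8):dx=-6,dy=-4->C
  (4,9):dx=+1,dy=+12->C; (4,10):dx=-4,dy=-2->C; (5,6):dx=+4,dy=-6->D; (5,7):dx=+8,dy=+2->C
  (5,8):dx=-5,dy=-12->C; (5,9):dx=+2,dy=+4->C; (5,10):dx=-3,dy=-10->C; (6,7):dx=+4,dy=+8->C
  (6,8):dx=-9,dy=-6->C; (6,9):dx=-2,dy=+10->D; (6,10):dx=-7,dy=-4->C; (7,8):dx=-13,dy=-14->C
  (7,9):dx=-6,dy=+2->D; (7,10):dx=-11,dy=-12->C; (8,9):dx=+7,dy=+16->C; (8,10):dx=+2,dy=+2->C
  (9,10):dx=-5,dy=-14->C
Step 2: C = 29, D = 16, total pairs = 45.
Step 3: tau = (C - D)/(n(n-1)/2) = (29 - 16)/45 = 0.288889.
Step 4: Exact two-sided p-value (enumerate n! = 3628800 permutations of y under H0): p = 0.291248.
Step 5: alpha = 0.1. fail to reject H0.

tau_b = 0.2889 (C=29, D=16), p = 0.291248, fail to reject H0.


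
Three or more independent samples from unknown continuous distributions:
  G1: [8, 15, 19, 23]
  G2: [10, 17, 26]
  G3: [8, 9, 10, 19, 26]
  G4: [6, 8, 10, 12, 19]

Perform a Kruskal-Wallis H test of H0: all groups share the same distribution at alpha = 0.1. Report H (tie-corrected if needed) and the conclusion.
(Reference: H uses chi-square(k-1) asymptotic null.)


Step 1: Combine all N = 17 observations and assign midranks.
sorted (value, group, rank): (6,G4,1), (8,G1,3), (8,G3,3), (8,G4,3), (9,G3,5), (10,G2,7), (10,G3,7), (10,G4,7), (12,G4,9), (15,G1,10), (17,G2,11), (19,G1,13), (19,G3,13), (19,G4,13), (23,G1,15), (26,G2,16.5), (26,G3,16.5)
Step 2: Sum ranks within each group.
R_1 = 41 (n_1 = 4)
R_2 = 34.5 (n_2 = 3)
R_3 = 44.5 (n_3 = 5)
R_4 = 33 (n_4 = 5)
Step 3: H = 12/(N(N+1)) * sum(R_i^2/n_i) - 3(N+1)
     = 12/(17*18) * (41^2/4 + 34.5^2/3 + 44.5^2/5 + 33^2/5) - 3*18
     = 0.039216 * 1430.85 - 54
     = 2.111765.
Step 4: Ties present; correction factor C = 1 - 78/(17^3 - 17) = 0.984069. Corrected H = 2.111765 / 0.984069 = 2.145953.
Step 5: Under H0, H ~ chi^2(3); p-value = 0.542672.
Step 6: alpha = 0.1. fail to reject H0.

H = 2.1460, df = 3, p = 0.542672, fail to reject H0.


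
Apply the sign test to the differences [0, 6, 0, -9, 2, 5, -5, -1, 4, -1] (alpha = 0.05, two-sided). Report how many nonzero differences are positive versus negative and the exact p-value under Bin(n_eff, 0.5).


Step 1: Discard zero differences. Original n = 10; n_eff = number of nonzero differences = 8.
Nonzero differences (with sign): +6, -9, +2, +5, -5, -1, +4, -1
Step 2: Count signs: positive = 4, negative = 4.
Step 3: Under H0: P(positive) = 0.5, so the number of positives S ~ Bin(8, 0.5).
Step 4: Two-sided exact p-value = sum of Bin(8,0.5) probabilities at or below the observed probability = 1.000000.
Step 5: alpha = 0.05. fail to reject H0.

n_eff = 8, pos = 4, neg = 4, p = 1.000000, fail to reject H0.


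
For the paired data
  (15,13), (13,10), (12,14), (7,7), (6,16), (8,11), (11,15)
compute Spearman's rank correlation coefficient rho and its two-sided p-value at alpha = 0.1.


Step 1: Rank x and y separately (midranks; no ties here).
rank(x): 15->7, 13->6, 12->5, 7->2, 6->1, 8->3, 11->4
rank(y): 13->4, 10->2, 14->5, 7->1, 16->7, 11->3, 15->6
Step 2: d_i = R_x(i) - R_y(i); compute d_i^2.
  (7-4)^2=9, (6-2)^2=16, (5-5)^2=0, (2-1)^2=1, (1-7)^2=36, (3-3)^2=0, (4-6)^2=4
sum(d^2) = 66.
Step 3: rho = 1 - 6*66 / (7*(7^2 - 1)) = 1 - 396/336 = -0.178571.
Step 4: Under H0, t = rho * sqrt((n-2)/(1-rho^2)) = -0.4058 ~ t(5).
Step 5: Two-sided p-value from the t-distribution with 5 df = 0.701658.
Step 6: alpha = 0.1. fail to reject H0.

rho = -0.1786, p = 0.701658, fail to reject H0 at alpha = 0.1.


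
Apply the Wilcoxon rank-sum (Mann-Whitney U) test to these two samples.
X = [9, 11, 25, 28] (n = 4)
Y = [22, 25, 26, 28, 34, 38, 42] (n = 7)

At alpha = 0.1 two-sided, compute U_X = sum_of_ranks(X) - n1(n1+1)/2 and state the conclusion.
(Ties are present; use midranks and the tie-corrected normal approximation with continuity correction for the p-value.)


Step 1: Combine and sort all 11 observations; assign midranks.
sorted (value, group): (9,X), (11,X), (22,Y), (25,X), (25,Y), (26,Y), (28,X), (28,Y), (34,Y), (38,Y), (42,Y)
ranks: 9->1, 11->2, 22->3, 25->4.5, 25->4.5, 26->6, 28->7.5, 28->7.5, 34->9, 38->10, 42->11
Step 2: Rank sum for X: R1 = 1 + 2 + 4.5 + 7.5 = 15.
Step 3: U_X = R1 - n1(n1+1)/2 = 15 - 4*5/2 = 15 - 10 = 5.
       U_Y = n1*n2 - U_X = 28 - 5 = 23.
Step 4: Ties are present, so use the tie-corrected normal approximation (with continuity correction) for the p-value.
Step 5: p-value = 0.106592; compare to alpha = 0.1. fail to reject H0.

U_X = 5, p = 0.106592, fail to reject H0 at alpha = 0.1.


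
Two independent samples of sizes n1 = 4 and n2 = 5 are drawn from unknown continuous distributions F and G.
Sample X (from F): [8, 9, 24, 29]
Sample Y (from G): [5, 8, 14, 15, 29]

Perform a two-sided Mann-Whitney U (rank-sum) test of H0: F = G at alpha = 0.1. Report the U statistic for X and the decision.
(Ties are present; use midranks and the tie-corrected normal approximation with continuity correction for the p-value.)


Step 1: Combine and sort all 9 observations; assign midranks.
sorted (value, group): (5,Y), (8,X), (8,Y), (9,X), (14,Y), (15,Y), (24,X), (29,X), (29,Y)
ranks: 5->1, 8->2.5, 8->2.5, 9->4, 14->5, 15->6, 24->7, 29->8.5, 29->8.5
Step 2: Rank sum for X: R1 = 2.5 + 4 + 7 + 8.5 = 22.
Step 3: U_X = R1 - n1(n1+1)/2 = 22 - 4*5/2 = 22 - 10 = 12.
       U_Y = n1*n2 - U_X = 20 - 12 = 8.
Step 4: Ties are present, so use the tie-corrected normal approximation (with continuity correction) for the p-value.
Step 5: p-value = 0.710992; compare to alpha = 0.1. fail to reject H0.

U_X = 12, p = 0.710992, fail to reject H0 at alpha = 0.1.


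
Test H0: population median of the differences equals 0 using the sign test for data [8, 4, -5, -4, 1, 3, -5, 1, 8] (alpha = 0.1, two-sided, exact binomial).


Step 1: Discard zero differences. Original n = 9; n_eff = number of nonzero differences = 9.
Nonzero differences (with sign): +8, +4, -5, -4, +1, +3, -5, +1, +8
Step 2: Count signs: positive = 6, negative = 3.
Step 3: Under H0: P(positive) = 0.5, so the number of positives S ~ Bin(9, 0.5).
Step 4: Two-sided exact p-value = sum of Bin(9,0.5) probabilities at or below the observed probability = 0.507812.
Step 5: alpha = 0.1. fail to reject H0.

n_eff = 9, pos = 6, neg = 3, p = 0.507812, fail to reject H0.


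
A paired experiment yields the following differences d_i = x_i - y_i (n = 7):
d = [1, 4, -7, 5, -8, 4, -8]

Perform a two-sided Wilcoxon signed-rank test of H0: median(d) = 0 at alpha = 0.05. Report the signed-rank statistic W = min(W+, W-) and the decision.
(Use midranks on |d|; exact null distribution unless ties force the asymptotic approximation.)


Step 1: Drop any zero differences (none here) and take |d_i|.
|d| = [1, 4, 7, 5, 8, 4, 8]
Step 2: Midrank |d_i| (ties get averaged ranks).
ranks: |1|->1, |4|->2.5, |7|->5, |5|->4, |8|->6.5, |4|->2.5, |8|->6.5
Step 3: Attach original signs; sum ranks with positive sign and with negative sign.
W+ = 1 + 2.5 + 4 + 2.5 = 10
W- = 5 + 6.5 + 6.5 = 18
(Check: W+ + W- = 28 should equal n(n+1)/2 = 28.)
Step 4: Test statistic W = min(W+, W-) = 10.
Step 5: Ties in |d|, so use the tie-corrected normal approximation.
        E[W] = n(n+1)/4 = 7*8/4 = 14.
        Tie groups: |d|=4 (t=2), |d|=8 (t=2); sum(t^3 - t) = 12.
        Var[W] = n(n+1)(2n+1)/24 - sum(t^3-t)/48 = 840/24 - 12/48 = 34.75.
        z = (W - E[W]) / sqrt(Var[W]) = (10 - 14) / 5.8949 = -0.6786.
        Two-sided p = 2*Phi(z) = 0.497422.
Step 6: alpha = 0.05. fail to reject H0.

W+ = 10, W- = 18, W = min = 10, p = 0.497422, fail to reject H0.


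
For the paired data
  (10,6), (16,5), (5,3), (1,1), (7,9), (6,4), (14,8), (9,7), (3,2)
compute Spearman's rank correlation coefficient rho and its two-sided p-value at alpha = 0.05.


Step 1: Rank x and y separately (midranks; no ties here).
rank(x): 10->7, 16->9, 5->3, 1->1, 7->5, 6->4, 14->8, 9->6, 3->2
rank(y): 6->6, 5->5, 3->3, 1->1, 9->9, 4->4, 8->8, 7->7, 2->2
Step 2: d_i = R_x(i) - R_y(i); compute d_i^2.
  (7-6)^2=1, (9-5)^2=16, (3-3)^2=0, (1-1)^2=0, (5-9)^2=16, (4-4)^2=0, (8-8)^2=0, (6-7)^2=1, (2-2)^2=0
sum(d^2) = 34.
Step 3: rho = 1 - 6*34 / (9*(9^2 - 1)) = 1 - 204/720 = 0.716667.
Step 4: Under H0, t = rho * sqrt((n-2)/(1-rho^2)) = 2.7188 ~ t(7).
Step 5: Two-sided p-value from the t-distribution with 7 df = 0.029818.
Step 6: alpha = 0.05. reject H0.

rho = 0.7167, p = 0.029818, reject H0 at alpha = 0.05.


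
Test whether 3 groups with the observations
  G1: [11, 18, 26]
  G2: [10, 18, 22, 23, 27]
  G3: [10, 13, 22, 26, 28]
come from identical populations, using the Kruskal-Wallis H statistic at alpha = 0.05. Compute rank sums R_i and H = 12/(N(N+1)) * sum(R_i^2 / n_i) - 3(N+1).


Step 1: Combine all N = 13 observations and assign midranks.
sorted (value, group, rank): (10,G2,1.5), (10,G3,1.5), (11,G1,3), (13,G3,4), (18,G1,5.5), (18,G2,5.5), (22,G2,7.5), (22,G3,7.5), (23,G2,9), (26,G1,10.5), (26,G3,10.5), (27,G2,12), (28,G3,13)
Step 2: Sum ranks within each group.
R_1 = 19 (n_1 = 3)
R_2 = 35.5 (n_2 = 5)
R_3 = 36.5 (n_3 = 5)
Step 3: H = 12/(N(N+1)) * sum(R_i^2/n_i) - 3(N+1)
     = 12/(13*14) * (19^2/3 + 35.5^2/5 + 36.5^2/5) - 3*14
     = 0.065934 * 638.833 - 42
     = 0.120879.
Step 4: Ties present; correction factor C = 1 - 24/(13^3 - 13) = 0.989011. Corrected H = 0.120879 / 0.989011 = 0.122222.
Step 5: Under H0, H ~ chi^2(2); p-value = 0.940719.
Step 6: alpha = 0.05. fail to reject H0.

H = 0.1222, df = 2, p = 0.940719, fail to reject H0.


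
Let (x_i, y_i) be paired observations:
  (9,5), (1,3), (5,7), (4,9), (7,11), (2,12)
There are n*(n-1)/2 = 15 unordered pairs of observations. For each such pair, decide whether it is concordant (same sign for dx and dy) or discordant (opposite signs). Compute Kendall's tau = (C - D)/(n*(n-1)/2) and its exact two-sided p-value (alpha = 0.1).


Step 1: Enumerate the 15 unordered pairs (i,j) with i<j and classify each by sign(x_j-x_i) * sign(y_j-y_i).
  (1,2):dx=-8,dy=-2->C; (1,3):dx=-4,dy=+2->D; (1,4):dx=-5,dy=+4->D; (1,5):dx=-2,dy=+6->D
  (1,6):dx=-7,dy=+7->D; (2,3):dx=+4,dy=+4->C; (2,4):dx=+3,dy=+6->C; (2,5):dx=+6,dy=+8->C
  (2,6):dx=+1,dy=+9->C; (3,4):dx=-1,dy=+2->D; (3,5):dx=+2,dy=+4->C; (3,6):dx=-3,dy=+5->D
  (4,5):dx=+3,dy=+2->C; (4,6):dx=-2,dy=+3->D; (5,6):dx=-5,dy=+1->D
Step 2: C = 7, D = 8, total pairs = 15.
Step 3: tau = (C - D)/(n(n-1)/2) = (7 - 8)/15 = -0.066667.
Step 4: Exact two-sided p-value (enumerate n! = 720 permutations of y under H0): p = 1.000000.
Step 5: alpha = 0.1. fail to reject H0.

tau_b = -0.0667 (C=7, D=8), p = 1.000000, fail to reject H0.


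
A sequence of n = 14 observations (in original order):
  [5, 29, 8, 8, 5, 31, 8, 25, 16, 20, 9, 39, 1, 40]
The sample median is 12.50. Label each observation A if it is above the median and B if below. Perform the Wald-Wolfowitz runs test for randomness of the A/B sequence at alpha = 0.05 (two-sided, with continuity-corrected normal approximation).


Step 1: Compute median = 12.50; label A = above, B = below.
Labels in order: BABBBABAAABABA  (n_A = 7, n_B = 7)
Step 2: Count runs R = 10.
Step 3: Under H0 (random ordering), E[R] = 2*n_A*n_B/(n_A+n_B) + 1 = 2*7*7/14 + 1 = 8.0000.
        Var[R] = 2*n_A*n_B*(2*n_A*n_B - n_A - n_B) / ((n_A+n_B)^2 * (n_A+n_B-1)) = 8232/2548 = 3.2308.
        SD[R] = 1.7974.
Step 4: Continuity-corrected z = (R - 0.5 - E[R]) / SD[R] = (10 - 0.5 - 8.0000) / 1.7974 = 0.8345.
Step 5: Two-sided p-value via normal approximation = 2*(1 - Phi(|z|)) = 0.403986.
Step 6: alpha = 0.05. fail to reject H0.

R = 10, z = 0.8345, p = 0.403986, fail to reject H0.


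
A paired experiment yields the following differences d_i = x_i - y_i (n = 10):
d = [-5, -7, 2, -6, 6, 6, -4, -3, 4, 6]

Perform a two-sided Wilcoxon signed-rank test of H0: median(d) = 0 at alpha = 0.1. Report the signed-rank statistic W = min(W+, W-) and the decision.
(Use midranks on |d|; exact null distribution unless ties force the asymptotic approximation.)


Step 1: Drop any zero differences (none here) and take |d_i|.
|d| = [5, 7, 2, 6, 6, 6, 4, 3, 4, 6]
Step 2: Midrank |d_i| (ties get averaged ranks).
ranks: |5|->5, |7|->10, |2|->1, |6|->7.5, |6|->7.5, |6|->7.5, |4|->3.5, |3|->2, |4|->3.5, |6|->7.5
Step 3: Attach original signs; sum ranks with positive sign and with negative sign.
W+ = 1 + 7.5 + 7.5 + 3.5 + 7.5 = 27
W- = 5 + 10 + 7.5 + 3.5 + 2 = 28
(Check: W+ + W- = 55 should equal n(n+1)/2 = 55.)
Step 4: Test statistic W = min(W+, W-) = 27.
Step 5: Ties in |d|, so use the tie-corrected normal approximation.
        E[W] = n(n+1)/4 = 10*11/4 = 27.5.
        Tie groups: |d|=4 (t=2), |d|=6 (t=4); sum(t^3 - t) = 66.
        Var[W] = n(n+1)(2n+1)/24 - sum(t^3-t)/48 = 2310/24 - 66/48 = 94.875.
        z = (W - E[W]) / sqrt(Var[W]) = (27 - 27.5) / 9.7404 = -0.0513.
        Two-sided p = 2*Phi(z) = 0.959060.
Step 6: alpha = 0.1. fail to reject H0.

W+ = 27, W- = 28, W = min = 27, p = 0.959060, fail to reject H0.


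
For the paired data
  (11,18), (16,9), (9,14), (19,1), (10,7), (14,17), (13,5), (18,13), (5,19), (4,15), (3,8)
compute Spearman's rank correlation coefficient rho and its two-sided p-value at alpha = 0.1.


Step 1: Rank x and y separately (midranks; no ties here).
rank(x): 11->6, 16->9, 9->4, 19->11, 10->5, 14->8, 13->7, 18->10, 5->3, 4->2, 3->1
rank(y): 18->10, 9->5, 14->7, 1->1, 7->3, 17->9, 5->2, 13->6, 19->11, 15->8, 8->4
Step 2: d_i = R_x(i) - R_y(i); compute d_i^2.
  (6-10)^2=16, (9-5)^2=16, (4-7)^2=9, (11-1)^2=100, (5-3)^2=4, (8-9)^2=1, (7-2)^2=25, (10-6)^2=16, (3-11)^2=64, (2-8)^2=36, (1-4)^2=9
sum(d^2) = 296.
Step 3: rho = 1 - 6*296 / (11*(11^2 - 1)) = 1 - 1776/1320 = -0.345455.
Step 4: Under H0, t = rho * sqrt((n-2)/(1-rho^2)) = -1.1044 ~ t(9).
Step 5: Two-sided p-value from the t-distribution with 9 df = 0.298089.
Step 6: alpha = 0.1. fail to reject H0.

rho = -0.3455, p = 0.298089, fail to reject H0 at alpha = 0.1.


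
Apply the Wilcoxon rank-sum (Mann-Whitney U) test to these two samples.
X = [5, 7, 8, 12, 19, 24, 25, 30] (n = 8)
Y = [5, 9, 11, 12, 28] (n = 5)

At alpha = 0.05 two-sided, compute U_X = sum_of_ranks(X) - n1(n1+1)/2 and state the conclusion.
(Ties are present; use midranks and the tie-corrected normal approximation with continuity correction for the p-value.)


Step 1: Combine and sort all 13 observations; assign midranks.
sorted (value, group): (5,X), (5,Y), (7,X), (8,X), (9,Y), (11,Y), (12,X), (12,Y), (19,X), (24,X), (25,X), (28,Y), (30,X)
ranks: 5->1.5, 5->1.5, 7->3, 8->4, 9->5, 11->6, 12->7.5, 12->7.5, 19->9, 24->10, 25->11, 28->12, 30->13
Step 2: Rank sum for X: R1 = 1.5 + 3 + 4 + 7.5 + 9 + 10 + 11 + 13 = 59.
Step 3: U_X = R1 - n1(n1+1)/2 = 59 - 8*9/2 = 59 - 36 = 23.
       U_Y = n1*n2 - U_X = 40 - 23 = 17.
Step 4: Ties are present, so use the tie-corrected normal approximation (with continuity correction) for the p-value.
Step 5: p-value = 0.713640; compare to alpha = 0.05. fail to reject H0.

U_X = 23, p = 0.713640, fail to reject H0 at alpha = 0.05.


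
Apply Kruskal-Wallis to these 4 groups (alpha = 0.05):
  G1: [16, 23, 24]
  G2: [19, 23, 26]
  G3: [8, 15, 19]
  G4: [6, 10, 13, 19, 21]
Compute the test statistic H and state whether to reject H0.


Step 1: Combine all N = 14 observations and assign midranks.
sorted (value, group, rank): (6,G4,1), (8,G3,2), (10,G4,3), (13,G4,4), (15,G3,5), (16,G1,6), (19,G2,8), (19,G3,8), (19,G4,8), (21,G4,10), (23,G1,11.5), (23,G2,11.5), (24,G1,13), (26,G2,14)
Step 2: Sum ranks within each group.
R_1 = 30.5 (n_1 = 3)
R_2 = 33.5 (n_2 = 3)
R_3 = 15 (n_3 = 3)
R_4 = 26 (n_4 = 5)
Step 3: H = 12/(N(N+1)) * sum(R_i^2/n_i) - 3(N+1)
     = 12/(14*15) * (30.5^2/3 + 33.5^2/3 + 15^2/3 + 26^2/5) - 3*15
     = 0.057143 * 894.367 - 45
     = 6.106667.
Step 4: Ties present; correction factor C = 1 - 30/(14^3 - 14) = 0.989011. Corrected H = 6.106667 / 0.989011 = 6.174519.
Step 5: Under H0, H ~ chi^2(3); p-value = 0.103421.
Step 6: alpha = 0.05. fail to reject H0.

H = 6.1745, df = 3, p = 0.103421, fail to reject H0.


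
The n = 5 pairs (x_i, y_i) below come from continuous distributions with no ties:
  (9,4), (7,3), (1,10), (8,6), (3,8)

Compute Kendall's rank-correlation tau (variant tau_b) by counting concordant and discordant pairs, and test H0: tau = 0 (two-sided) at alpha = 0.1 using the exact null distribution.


Step 1: Enumerate the 10 unordered pairs (i,j) with i<j and classify each by sign(x_j-x_i) * sign(y_j-y_i).
  (1,2):dx=-2,dy=-1->C; (1,3):dx=-8,dy=+6->D; (1,4):dx=-1,dy=+2->D; (1,5):dx=-6,dy=+4->D
  (2,3):dx=-6,dy=+7->D; (2,4):dx=+1,dy=+3->C; (2,5):dx=-4,dy=+5->D; (3,4):dx=+7,dy=-4->D
  (3,5):dx=+2,dy=-2->D; (4,5):dx=-5,dy=+2->D
Step 2: C = 2, D = 8, total pairs = 10.
Step 3: tau = (C - D)/(n(n-1)/2) = (2 - 8)/10 = -0.600000.
Step 4: Exact two-sided p-value (enumerate n! = 120 permutations of y under H0): p = 0.233333.
Step 5: alpha = 0.1. fail to reject H0.

tau_b = -0.6000 (C=2, D=8), p = 0.233333, fail to reject H0.


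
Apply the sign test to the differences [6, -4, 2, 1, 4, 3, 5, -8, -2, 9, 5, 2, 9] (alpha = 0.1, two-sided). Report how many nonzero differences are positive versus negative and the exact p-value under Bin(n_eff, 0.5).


Step 1: Discard zero differences. Original n = 13; n_eff = number of nonzero differences = 13.
Nonzero differences (with sign): +6, -4, +2, +1, +4, +3, +5, -8, -2, +9, +5, +2, +9
Step 2: Count signs: positive = 10, negative = 3.
Step 3: Under H0: P(positive) = 0.5, so the number of positives S ~ Bin(13, 0.5).
Step 4: Two-sided exact p-value = sum of Bin(13,0.5) probabilities at or below the observed probability = 0.092285.
Step 5: alpha = 0.1. reject H0.

n_eff = 13, pos = 10, neg = 3, p = 0.092285, reject H0.


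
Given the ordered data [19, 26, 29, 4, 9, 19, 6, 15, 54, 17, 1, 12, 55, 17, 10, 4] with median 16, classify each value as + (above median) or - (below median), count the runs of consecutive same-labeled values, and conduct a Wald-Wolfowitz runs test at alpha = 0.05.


Step 1: Compute median = 16; label A = above, B = below.
Labels in order: AAABBABBAABBAABB  (n_A = 8, n_B = 8)
Step 2: Count runs R = 8.
Step 3: Under H0 (random ordering), E[R] = 2*n_A*n_B/(n_A+n_B) + 1 = 2*8*8/16 + 1 = 9.0000.
        Var[R] = 2*n_A*n_B*(2*n_A*n_B - n_A - n_B) / ((n_A+n_B)^2 * (n_A+n_B-1)) = 14336/3840 = 3.7333.
        SD[R] = 1.9322.
Step 4: Continuity-corrected z = (R + 0.5 - E[R]) / SD[R] = (8 + 0.5 - 9.0000) / 1.9322 = -0.2588.
Step 5: Two-sided p-value via normal approximation = 2*(1 - Phi(|z|)) = 0.795809.
Step 6: alpha = 0.05. fail to reject H0.

R = 8, z = -0.2588, p = 0.795809, fail to reject H0.


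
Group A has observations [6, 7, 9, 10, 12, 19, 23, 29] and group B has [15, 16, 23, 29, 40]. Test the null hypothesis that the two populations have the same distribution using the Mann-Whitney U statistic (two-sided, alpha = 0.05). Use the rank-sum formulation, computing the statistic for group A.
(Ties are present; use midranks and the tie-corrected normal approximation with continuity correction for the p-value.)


Step 1: Combine and sort all 13 observations; assign midranks.
sorted (value, group): (6,X), (7,X), (9,X), (10,X), (12,X), (15,Y), (16,Y), (19,X), (23,X), (23,Y), (29,X), (29,Y), (40,Y)
ranks: 6->1, 7->2, 9->3, 10->4, 12->5, 15->6, 16->7, 19->8, 23->9.5, 23->9.5, 29->11.5, 29->11.5, 40->13
Step 2: Rank sum for X: R1 = 1 + 2 + 3 + 4 + 5 + 8 + 9.5 + 11.5 = 44.
Step 3: U_X = R1 - n1(n1+1)/2 = 44 - 8*9/2 = 44 - 36 = 8.
       U_Y = n1*n2 - U_X = 40 - 8 = 32.
Step 4: Ties are present, so use the tie-corrected normal approximation (with continuity correction) for the p-value.
Step 5: p-value = 0.091397; compare to alpha = 0.05. fail to reject H0.

U_X = 8, p = 0.091397, fail to reject H0 at alpha = 0.05.


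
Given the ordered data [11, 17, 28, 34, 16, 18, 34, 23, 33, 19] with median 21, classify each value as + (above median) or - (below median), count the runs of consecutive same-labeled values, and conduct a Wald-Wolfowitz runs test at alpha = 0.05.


Step 1: Compute median = 21; label A = above, B = below.
Labels in order: BBAABBAAAB  (n_A = 5, n_B = 5)
Step 2: Count runs R = 5.
Step 3: Under H0 (random ordering), E[R] = 2*n_A*n_B/(n_A+n_B) + 1 = 2*5*5/10 + 1 = 6.0000.
        Var[R] = 2*n_A*n_B*(2*n_A*n_B - n_A - n_B) / ((n_A+n_B)^2 * (n_A+n_B-1)) = 2000/900 = 2.2222.
        SD[R] = 1.4907.
Step 4: Continuity-corrected z = (R + 0.5 - E[R]) / SD[R] = (5 + 0.5 - 6.0000) / 1.4907 = -0.3354.
Step 5: Two-sided p-value via normal approximation = 2*(1 - Phi(|z|)) = 0.737316.
Step 6: alpha = 0.05. fail to reject H0.

R = 5, z = -0.3354, p = 0.737316, fail to reject H0.


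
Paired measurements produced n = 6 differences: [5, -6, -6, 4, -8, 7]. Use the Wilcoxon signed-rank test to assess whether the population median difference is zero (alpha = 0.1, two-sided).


Step 1: Drop any zero differences (none here) and take |d_i|.
|d| = [5, 6, 6, 4, 8, 7]
Step 2: Midrank |d_i| (ties get averaged ranks).
ranks: |5|->2, |6|->3.5, |6|->3.5, |4|->1, |8|->6, |7|->5
Step 3: Attach original signs; sum ranks with positive sign and with negative sign.
W+ = 2 + 1 + 5 = 8
W- = 3.5 + 3.5 + 6 = 13
(Check: W+ + W- = 21 should equal n(n+1)/2 = 21.)
Step 4: Test statistic W = min(W+, W-) = 8.
Step 5: Ties in |d|, so use the tie-corrected normal approximation.
        E[W] = n(n+1)/4 = 6*7/4 = 10.5.
        Tie groups: |d|=6 (t=2); sum(t^3 - t) = 6.
        Var[W] = n(n+1)(2n+1)/24 - sum(t^3-t)/48 = 546/24 - 6/48 = 22.625.
        z = (W - E[W]) / sqrt(Var[W]) = (8 - 10.5) / 4.7566 = -0.5256.
        Two-sided p = 2*Phi(z) = 0.599174.
Step 6: alpha = 0.1. fail to reject H0.

W+ = 8, W- = 13, W = min = 8, p = 0.599174, fail to reject H0.


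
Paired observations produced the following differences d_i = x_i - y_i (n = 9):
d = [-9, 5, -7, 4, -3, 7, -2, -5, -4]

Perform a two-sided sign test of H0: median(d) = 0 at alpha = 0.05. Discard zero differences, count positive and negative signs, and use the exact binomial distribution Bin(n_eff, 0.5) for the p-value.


Step 1: Discard zero differences. Original n = 9; n_eff = number of nonzero differences = 9.
Nonzero differences (with sign): -9, +5, -7, +4, -3, +7, -2, -5, -4
Step 2: Count signs: positive = 3, negative = 6.
Step 3: Under H0: P(positive) = 0.5, so the number of positives S ~ Bin(9, 0.5).
Step 4: Two-sided exact p-value = sum of Bin(9,0.5) probabilities at or below the observed probability = 0.507812.
Step 5: alpha = 0.05. fail to reject H0.

n_eff = 9, pos = 3, neg = 6, p = 0.507812, fail to reject H0.


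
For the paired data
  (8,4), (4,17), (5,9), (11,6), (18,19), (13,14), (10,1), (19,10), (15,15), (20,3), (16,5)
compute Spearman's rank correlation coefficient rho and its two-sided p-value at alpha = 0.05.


Step 1: Rank x and y separately (midranks; no ties here).
rank(x): 8->3, 4->1, 5->2, 11->5, 18->9, 13->6, 10->4, 19->10, 15->7, 20->11, 16->8
rank(y): 4->3, 17->10, 9->6, 6->5, 19->11, 14->8, 1->1, 10->7, 15->9, 3->2, 5->4
Step 2: d_i = R_x(i) - R_y(i); compute d_i^2.
  (3-3)^2=0, (1-10)^2=81, (2-6)^2=16, (5-5)^2=0, (9-11)^2=4, (6-8)^2=4, (4-1)^2=9, (10-7)^2=9, (7-9)^2=4, (11-2)^2=81, (8-4)^2=16
sum(d^2) = 224.
Step 3: rho = 1 - 6*224 / (11*(11^2 - 1)) = 1 - 1344/1320 = -0.018182.
Step 4: Under H0, t = rho * sqrt((n-2)/(1-rho^2)) = -0.0546 ~ t(9).
Step 5: Two-sided p-value from the t-distribution with 9 df = 0.957685.
Step 6: alpha = 0.05. fail to reject H0.

rho = -0.0182, p = 0.957685, fail to reject H0 at alpha = 0.05.


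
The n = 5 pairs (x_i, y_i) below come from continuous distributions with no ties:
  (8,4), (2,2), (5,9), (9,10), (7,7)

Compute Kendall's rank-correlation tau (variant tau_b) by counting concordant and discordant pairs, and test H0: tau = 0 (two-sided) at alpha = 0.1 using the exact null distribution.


Step 1: Enumerate the 10 unordered pairs (i,j) with i<j and classify each by sign(x_j-x_i) * sign(y_j-y_i).
  (1,2):dx=-6,dy=-2->C; (1,3):dx=-3,dy=+5->D; (1,4):dx=+1,dy=+6->C; (1,5):dx=-1,dy=+3->D
  (2,3):dx=+3,dy=+7->C; (2,4):dx=+7,dy=+8->C; (2,5):dx=+5,dy=+5->C; (3,4):dx=+4,dy=+1->C
  (3,5):dx=+2,dy=-2->D; (4,5):dx=-2,dy=-3->C
Step 2: C = 7, D = 3, total pairs = 10.
Step 3: tau = (C - D)/(n(n-1)/2) = (7 - 3)/10 = 0.400000.
Step 4: Exact two-sided p-value (enumerate n! = 120 permutations of y under H0): p = 0.483333.
Step 5: alpha = 0.1. fail to reject H0.

tau_b = 0.4000 (C=7, D=3), p = 0.483333, fail to reject H0.


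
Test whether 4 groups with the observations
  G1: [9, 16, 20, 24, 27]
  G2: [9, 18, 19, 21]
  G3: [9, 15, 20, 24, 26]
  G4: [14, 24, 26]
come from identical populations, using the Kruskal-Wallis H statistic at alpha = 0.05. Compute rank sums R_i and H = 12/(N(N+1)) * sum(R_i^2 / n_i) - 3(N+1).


Step 1: Combine all N = 17 observations and assign midranks.
sorted (value, group, rank): (9,G1,2), (9,G2,2), (9,G3,2), (14,G4,4), (15,G3,5), (16,G1,6), (18,G2,7), (19,G2,8), (20,G1,9.5), (20,G3,9.5), (21,G2,11), (24,G1,13), (24,G3,13), (24,G4,13), (26,G3,15.5), (26,G4,15.5), (27,G1,17)
Step 2: Sum ranks within each group.
R_1 = 47.5 (n_1 = 5)
R_2 = 28 (n_2 = 4)
R_3 = 45 (n_3 = 5)
R_4 = 32.5 (n_4 = 3)
Step 3: H = 12/(N(N+1)) * sum(R_i^2/n_i) - 3(N+1)
     = 12/(17*18) * (47.5^2/5 + 28^2/4 + 45^2/5 + 32.5^2/3) - 3*18
     = 0.039216 * 1404.33 - 54
     = 1.071895.
Step 4: Ties present; correction factor C = 1 - 60/(17^3 - 17) = 0.987745. Corrected H = 1.071895 / 0.987745 = 1.085194.
Step 5: Under H0, H ~ chi^2(3); p-value = 0.780649.
Step 6: alpha = 0.05. fail to reject H0.

H = 1.0852, df = 3, p = 0.780649, fail to reject H0.


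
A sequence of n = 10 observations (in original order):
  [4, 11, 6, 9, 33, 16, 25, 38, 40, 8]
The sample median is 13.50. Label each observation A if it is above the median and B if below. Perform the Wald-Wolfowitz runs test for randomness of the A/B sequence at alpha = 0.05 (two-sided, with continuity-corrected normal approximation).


Step 1: Compute median = 13.50; label A = above, B = below.
Labels in order: BBBBAAAAAB  (n_A = 5, n_B = 5)
Step 2: Count runs R = 3.
Step 3: Under H0 (random ordering), E[R] = 2*n_A*n_B/(n_A+n_B) + 1 = 2*5*5/10 + 1 = 6.0000.
        Var[R] = 2*n_A*n_B*(2*n_A*n_B - n_A - n_B) / ((n_A+n_B)^2 * (n_A+n_B-1)) = 2000/900 = 2.2222.
        SD[R] = 1.4907.
Step 4: Continuity-corrected z = (R + 0.5 - E[R]) / SD[R] = (3 + 0.5 - 6.0000) / 1.4907 = -1.6771.
Step 5: Two-sided p-value via normal approximation = 2*(1 - Phi(|z|)) = 0.093533.
Step 6: alpha = 0.05. fail to reject H0.

R = 3, z = -1.6771, p = 0.093533, fail to reject H0.


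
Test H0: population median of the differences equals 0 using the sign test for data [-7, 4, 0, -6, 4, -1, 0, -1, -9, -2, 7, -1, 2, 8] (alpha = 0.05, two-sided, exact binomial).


Step 1: Discard zero differences. Original n = 14; n_eff = number of nonzero differences = 12.
Nonzero differences (with sign): -7, +4, -6, +4, -1, -1, -9, -2, +7, -1, +2, +8
Step 2: Count signs: positive = 5, negative = 7.
Step 3: Under H0: P(positive) = 0.5, so the number of positives S ~ Bin(12, 0.5).
Step 4: Two-sided exact p-value = sum of Bin(12,0.5) probabilities at or below the observed probability = 0.774414.
Step 5: alpha = 0.05. fail to reject H0.

n_eff = 12, pos = 5, neg = 7, p = 0.774414, fail to reject H0.


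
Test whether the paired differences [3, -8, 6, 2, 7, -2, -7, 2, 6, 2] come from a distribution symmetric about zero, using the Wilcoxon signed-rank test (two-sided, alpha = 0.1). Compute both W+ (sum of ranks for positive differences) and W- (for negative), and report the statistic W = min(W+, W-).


Step 1: Drop any zero differences (none here) and take |d_i|.
|d| = [3, 8, 6, 2, 7, 2, 7, 2, 6, 2]
Step 2: Midrank |d_i| (ties get averaged ranks).
ranks: |3|->5, |8|->10, |6|->6.5, |2|->2.5, |7|->8.5, |2|->2.5, |7|->8.5, |2|->2.5, |6|->6.5, |2|->2.5
Step 3: Attach original signs; sum ranks with positive sign and with negative sign.
W+ = 5 + 6.5 + 2.5 + 8.5 + 2.5 + 6.5 + 2.5 = 34
W- = 10 + 2.5 + 8.5 = 21
(Check: W+ + W- = 55 should equal n(n+1)/2 = 55.)
Step 4: Test statistic W = min(W+, W-) = 21.
Step 5: Ties in |d|, so use the tie-corrected normal approximation.
        E[W] = n(n+1)/4 = 10*11/4 = 27.5.
        Tie groups: |d|=2 (t=4), |d|=6 (t=2), |d|=7 (t=2); sum(t^3 - t) = 72.
        Var[W] = n(n+1)(2n+1)/24 - sum(t^3-t)/48 = 2310/24 - 72/48 = 94.75.
        z = (W - E[W]) / sqrt(Var[W]) = (21 - 27.5) / 9.7340 = -0.6678.
        Two-sided p = 2*Phi(z) = 0.504284.
Step 6: alpha = 0.1. fail to reject H0.

W+ = 34, W- = 21, W = min = 21, p = 0.504284, fail to reject H0.


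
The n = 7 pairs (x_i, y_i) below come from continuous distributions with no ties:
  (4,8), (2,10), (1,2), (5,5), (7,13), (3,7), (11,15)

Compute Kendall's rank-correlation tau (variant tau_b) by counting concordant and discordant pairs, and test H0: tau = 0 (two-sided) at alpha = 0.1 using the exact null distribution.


Step 1: Enumerate the 21 unordered pairs (i,j) with i<j and classify each by sign(x_j-x_i) * sign(y_j-y_i).
  (1,2):dx=-2,dy=+2->D; (1,3):dx=-3,dy=-6->C; (1,4):dx=+1,dy=-3->D; (1,5):dx=+3,dy=+5->C
  (1,6):dx=-1,dy=-1->C; (1,7):dx=+7,dy=+7->C; (2,3):dx=-1,dy=-8->C; (2,4):dx=+3,dy=-5->D
  (2,5):dx=+5,dy=+3->C; (2,6):dx=+1,dy=-3->D; (2,7):dx=+9,dy=+5->C; (3,4):dx=+4,dy=+3->C
  (3,5):dx=+6,dy=+11->C; (3,6):dx=+2,dy=+5->C; (3,7):dx=+10,dy=+13->C; (4,5):dx=+2,dy=+8->C
  (4,6):dx=-2,dy=+2->D; (4,7):dx=+6,dy=+10->C; (5,6):dx=-4,dy=-6->C; (5,7):dx=+4,dy=+2->C
  (6,7):dx=+8,dy=+8->C
Step 2: C = 16, D = 5, total pairs = 21.
Step 3: tau = (C - D)/(n(n-1)/2) = (16 - 5)/21 = 0.523810.
Step 4: Exact two-sided p-value (enumerate n! = 5040 permutations of y under H0): p = 0.136111.
Step 5: alpha = 0.1. fail to reject H0.

tau_b = 0.5238 (C=16, D=5), p = 0.136111, fail to reject H0.


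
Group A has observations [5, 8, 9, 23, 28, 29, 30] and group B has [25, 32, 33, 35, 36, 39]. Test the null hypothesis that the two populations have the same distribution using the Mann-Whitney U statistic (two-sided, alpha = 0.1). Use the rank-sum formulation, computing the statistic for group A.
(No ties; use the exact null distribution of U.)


Step 1: Combine and sort all 13 observations; assign midranks.
sorted (value, group): (5,X), (8,X), (9,X), (23,X), (25,Y), (28,X), (29,X), (30,X), (32,Y), (33,Y), (35,Y), (36,Y), (39,Y)
ranks: 5->1, 8->2, 9->3, 23->4, 25->5, 28->6, 29->7, 30->8, 32->9, 33->10, 35->11, 36->12, 39->13
Step 2: Rank sum for X: R1 = 1 + 2 + 3 + 4 + 6 + 7 + 8 = 31.
Step 3: U_X = R1 - n1(n1+1)/2 = 31 - 7*8/2 = 31 - 28 = 3.
       U_Y = n1*n2 - U_X = 42 - 3 = 39.
Step 4: No ties, so the exact null distribution of U (based on enumerating the C(13,7) = 1716 equally likely rank assignments) gives the two-sided p-value.
Step 5: p-value = 0.008159; compare to alpha = 0.1. reject H0.

U_X = 3, p = 0.008159, reject H0 at alpha = 0.1.


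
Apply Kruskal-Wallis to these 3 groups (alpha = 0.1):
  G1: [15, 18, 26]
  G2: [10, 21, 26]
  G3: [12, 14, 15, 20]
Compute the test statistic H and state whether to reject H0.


Step 1: Combine all N = 10 observations and assign midranks.
sorted (value, group, rank): (10,G2,1), (12,G3,2), (14,G3,3), (15,G1,4.5), (15,G3,4.5), (18,G1,6), (20,G3,7), (21,G2,8), (26,G1,9.5), (26,G2,9.5)
Step 2: Sum ranks within each group.
R_1 = 20 (n_1 = 3)
R_2 = 18.5 (n_2 = 3)
R_3 = 16.5 (n_3 = 4)
Step 3: H = 12/(N(N+1)) * sum(R_i^2/n_i) - 3(N+1)
     = 12/(10*11) * (20^2/3 + 18.5^2/3 + 16.5^2/4) - 3*11
     = 0.109091 * 315.479 - 33
     = 1.415909.
Step 4: Ties present; correction factor C = 1 - 12/(10^3 - 10) = 0.987879. Corrected H = 1.415909 / 0.987879 = 1.433282.
Step 5: Under H0, H ~ chi^2(2); p-value = 0.488390.
Step 6: alpha = 0.1. fail to reject H0.

H = 1.4333, df = 2, p = 0.488390, fail to reject H0.


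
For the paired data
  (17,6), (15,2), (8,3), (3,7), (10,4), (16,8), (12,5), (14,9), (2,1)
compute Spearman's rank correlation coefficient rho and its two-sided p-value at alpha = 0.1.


Step 1: Rank x and y separately (midranks; no ties here).
rank(x): 17->9, 15->7, 8->3, 3->2, 10->4, 16->8, 12->5, 14->6, 2->1
rank(y): 6->6, 2->2, 3->3, 7->7, 4->4, 8->8, 5->5, 9->9, 1->1
Step 2: d_i = R_x(i) - R_y(i); compute d_i^2.
  (9-6)^2=9, (7-2)^2=25, (3-3)^2=0, (2-7)^2=25, (4-4)^2=0, (8-8)^2=0, (5-5)^2=0, (6-9)^2=9, (1-1)^2=0
sum(d^2) = 68.
Step 3: rho = 1 - 6*68 / (9*(9^2 - 1)) = 1 - 408/720 = 0.433333.
Step 4: Under H0, t = rho * sqrt((n-2)/(1-rho^2)) = 1.2721 ~ t(7).
Step 5: Two-sided p-value from the t-distribution with 7 df = 0.243952.
Step 6: alpha = 0.1. fail to reject H0.

rho = 0.4333, p = 0.243952, fail to reject H0 at alpha = 0.1.


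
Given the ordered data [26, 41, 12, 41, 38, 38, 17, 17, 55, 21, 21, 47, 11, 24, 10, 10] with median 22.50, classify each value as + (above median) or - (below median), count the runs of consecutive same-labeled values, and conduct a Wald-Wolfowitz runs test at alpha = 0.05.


Step 1: Compute median = 22.50; label A = above, B = below.
Labels in order: AABAAABBABBABABB  (n_A = 8, n_B = 8)
Step 2: Count runs R = 10.
Step 3: Under H0 (random ordering), E[R] = 2*n_A*n_B/(n_A+n_B) + 1 = 2*8*8/16 + 1 = 9.0000.
        Var[R] = 2*n_A*n_B*(2*n_A*n_B - n_A - n_B) / ((n_A+n_B)^2 * (n_A+n_B-1)) = 14336/3840 = 3.7333.
        SD[R] = 1.9322.
Step 4: Continuity-corrected z = (R - 0.5 - E[R]) / SD[R] = (10 - 0.5 - 9.0000) / 1.9322 = 0.2588.
Step 5: Two-sided p-value via normal approximation = 2*(1 - Phi(|z|)) = 0.795809.
Step 6: alpha = 0.05. fail to reject H0.

R = 10, z = 0.2588, p = 0.795809, fail to reject H0.


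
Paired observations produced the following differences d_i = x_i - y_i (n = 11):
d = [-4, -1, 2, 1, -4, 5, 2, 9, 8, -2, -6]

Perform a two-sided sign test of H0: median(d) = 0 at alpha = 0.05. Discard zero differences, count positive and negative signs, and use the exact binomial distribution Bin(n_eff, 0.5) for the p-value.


Step 1: Discard zero differences. Original n = 11; n_eff = number of nonzero differences = 11.
Nonzero differences (with sign): -4, -1, +2, +1, -4, +5, +2, +9, +8, -2, -6
Step 2: Count signs: positive = 6, negative = 5.
Step 3: Under H0: P(positive) = 0.5, so the number of positives S ~ Bin(11, 0.5).
Step 4: Two-sided exact p-value = sum of Bin(11,0.5) probabilities at or below the observed probability = 1.000000.
Step 5: alpha = 0.05. fail to reject H0.

n_eff = 11, pos = 6, neg = 5, p = 1.000000, fail to reject H0.


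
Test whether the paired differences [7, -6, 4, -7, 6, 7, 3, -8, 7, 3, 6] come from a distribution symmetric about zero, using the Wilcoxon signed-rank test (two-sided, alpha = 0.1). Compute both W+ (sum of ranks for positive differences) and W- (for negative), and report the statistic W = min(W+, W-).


Step 1: Drop any zero differences (none here) and take |d_i|.
|d| = [7, 6, 4, 7, 6, 7, 3, 8, 7, 3, 6]
Step 2: Midrank |d_i| (ties get averaged ranks).
ranks: |7|->8.5, |6|->5, |4|->3, |7|->8.5, |6|->5, |7|->8.5, |3|->1.5, |8|->11, |7|->8.5, |3|->1.5, |6|->5
Step 3: Attach original signs; sum ranks with positive sign and with negative sign.
W+ = 8.5 + 3 + 5 + 8.5 + 1.5 + 8.5 + 1.5 + 5 = 41.5
W- = 5 + 8.5 + 11 = 24.5
(Check: W+ + W- = 66 should equal n(n+1)/2 = 66.)
Step 4: Test statistic W = min(W+, W-) = 24.5.
Step 5: Ties in |d|, so use the tie-corrected normal approximation.
        E[W] = n(n+1)/4 = 11*12/4 = 33.
        Tie groups: |d|=3 (t=2), |d|=6 (t=3), |d|=7 (t=4); sum(t^3 - t) = 90.
        Var[W] = n(n+1)(2n+1)/24 - sum(t^3-t)/48 = 3036/24 - 90/48 = 124.625.
        z = (W - E[W]) / sqrt(Var[W]) = (24.5 - 33) / 11.1636 = -0.7614.
        Two-sided p = 2*Phi(z) = 0.446415.
Step 6: alpha = 0.1. fail to reject H0.

W+ = 41.5, W- = 24.5, W = min = 24.5, p = 0.446415, fail to reject H0.
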